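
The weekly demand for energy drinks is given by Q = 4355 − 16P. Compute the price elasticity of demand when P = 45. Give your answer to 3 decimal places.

At P = 45, Q = 3635.
dQ/dP = −16.
ε = (dQ/dP)(P/Q) = (-16)(45/3635).

-0.198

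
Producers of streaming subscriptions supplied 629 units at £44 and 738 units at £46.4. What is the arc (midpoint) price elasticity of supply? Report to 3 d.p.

ΔQ = 738 − 629 = 109; ΔP = 46.4 − 44 = 2.4.
Midpoints: P̄ = 45.20, Q̄ = 683.5.
ε_s = (ΔQ/ΔP)(P̄/Q̄) = (109/2.4)(45.20/683.5).

3.003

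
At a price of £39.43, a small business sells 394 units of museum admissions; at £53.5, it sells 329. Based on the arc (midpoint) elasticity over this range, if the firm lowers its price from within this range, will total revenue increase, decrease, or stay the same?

decrease

Arc ε = (-65/14.07)(46.47/361.5) ≈ -0.594.
|ε| = 0.59 < 1, so demand is inelastic. A price cut therefore reduces total revenue.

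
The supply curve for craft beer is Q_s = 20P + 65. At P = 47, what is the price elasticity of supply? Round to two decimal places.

0.94

At P = 47, Q_s = 1005.
dQ_s/dP = 20.
ε_s = (dQ_s/dP)(P/Q_s) = (20)(47/1005).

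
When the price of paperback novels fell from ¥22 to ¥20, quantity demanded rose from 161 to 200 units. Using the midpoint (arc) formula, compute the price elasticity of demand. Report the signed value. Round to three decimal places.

ΔQ = 200 − 161 = 39; ΔP = 20 − 22 = -2.
Midpoints: P̄ = 21.00, Q̄ = 180.5.
ε = (ΔQ/ΔP)(P̄/Q̄) = (39/-2)(21.00/180.5).

-2.269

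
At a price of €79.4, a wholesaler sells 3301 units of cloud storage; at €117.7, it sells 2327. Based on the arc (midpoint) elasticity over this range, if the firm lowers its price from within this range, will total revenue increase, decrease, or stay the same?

decrease

Arc ε = (-974/38.3)(98.55/2814.0) ≈ -0.891.
|ε| = 0.89 < 1, so demand is inelastic. A price cut therefore reduces total revenue.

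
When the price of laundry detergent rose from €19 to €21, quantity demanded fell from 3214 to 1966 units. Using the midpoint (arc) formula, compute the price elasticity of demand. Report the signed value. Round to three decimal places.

ΔQ = 1966 − 3214 = -1248; ΔP = 21 − 19 = 2.
Midpoints: P̄ = 20.00, Q̄ = 2590.0.
ε = (ΔQ/ΔP)(P̄/Q̄) = (-1248/2)(20.00/2590.0).

-4.819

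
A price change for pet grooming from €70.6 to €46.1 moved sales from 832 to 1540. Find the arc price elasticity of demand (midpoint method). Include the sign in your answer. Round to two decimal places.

-1.42

ΔQ = 1540 − 832 = 708; ΔP = 46.1 − 70.6 = -24.5.
Midpoints: P̄ = 58.35, Q̄ = 1186.0.
ε = (ΔQ/ΔP)(P̄/Q̄) = (708/-24.5)(58.35/1186.0).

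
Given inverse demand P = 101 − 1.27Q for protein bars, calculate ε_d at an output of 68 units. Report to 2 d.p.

-0.17

At Q = 68, P = 101 − 1.27(68) = 14.64.
dP/dQ = −1.27, so dQ/dP = 1/(−1.27) = -0.787.
ε = (dQ/dP)(P/Q) = (-0.787)(14.64/68).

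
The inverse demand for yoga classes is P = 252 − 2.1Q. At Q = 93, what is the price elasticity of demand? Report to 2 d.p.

At Q = 93, P = 252 − 2.1(93) = 56.70.
dP/dQ = −2.1, so dQ/dP = 1/(−2.1) = -0.476.
ε = (dQ/dP)(P/Q) = (-0.476)(56.70/93).

-0.29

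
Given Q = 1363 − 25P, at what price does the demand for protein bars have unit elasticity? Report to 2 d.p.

27.26

For linear demand Q = a − bP, ε = −bP/(a − bP). |ε| = 1 when bP = a − bP, i.e. P = a/(2b).
P = 1363/(2·25) = 1363/50 = 27.2600.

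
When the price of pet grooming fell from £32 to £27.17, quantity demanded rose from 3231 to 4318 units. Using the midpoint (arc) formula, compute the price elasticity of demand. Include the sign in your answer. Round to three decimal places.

-1.764

ΔQ = 4318 − 3231 = 1087; ΔP = 27.17 − 32 = -4.83.
Midpoints: P̄ = 29.59, Q̄ = 3774.5.
ε = (ΔQ/ΔP)(P̄/Q̄) = (1087/-4.83)(29.59/3774.5).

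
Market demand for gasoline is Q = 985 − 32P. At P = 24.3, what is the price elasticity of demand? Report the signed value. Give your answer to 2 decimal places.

-3.75

At P = 24.3, Q = 207.400.
dQ/dP = −32.
ε = (dQ/dP)(P/Q) = (-32)(24.3/207.400).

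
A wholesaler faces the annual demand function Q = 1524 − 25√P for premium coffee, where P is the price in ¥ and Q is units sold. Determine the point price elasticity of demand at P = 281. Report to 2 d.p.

-0.19

At P = 281, Q = 1104.924.
dQ/dP = −25/(2√P) = -0.746.
ε = (dQ/dP)(P/Q) = (-0.746)(281/1104.924).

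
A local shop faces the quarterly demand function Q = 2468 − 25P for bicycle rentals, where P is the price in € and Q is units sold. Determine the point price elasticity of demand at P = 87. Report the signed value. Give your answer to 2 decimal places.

-7.42

At P = 87, Q = 293.
dQ/dP = −25.
ε = (dQ/dP)(P/Q) = (-25)(87/293).
|ε| > 1, so demand is elastic at this price.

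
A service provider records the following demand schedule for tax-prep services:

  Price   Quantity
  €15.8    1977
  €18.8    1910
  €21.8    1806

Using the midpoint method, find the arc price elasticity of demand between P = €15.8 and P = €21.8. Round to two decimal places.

At P = 15.8, Q = 1977; at P = 21.8, Q = 1806.
ΔQ = -171, ΔP = 6.0. Midpoints: P̄ = 18.80, Q̄ = 1891.5.
ε = (ΔQ/ΔP)(P̄/Q̄) = (-171/6.0)(18.80/1891.5).

-0.28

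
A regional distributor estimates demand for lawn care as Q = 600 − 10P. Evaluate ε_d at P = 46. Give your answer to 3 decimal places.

At P = 46, Q = 140.
dQ/dP = −10.
ε = (dQ/dP)(P/Q) = (-10)(46/140).
|ε| > 1, so demand is elastic at this price.

-3.286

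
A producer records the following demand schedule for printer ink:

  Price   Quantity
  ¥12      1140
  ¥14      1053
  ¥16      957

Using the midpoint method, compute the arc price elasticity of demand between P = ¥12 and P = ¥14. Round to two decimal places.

At P = 12, Q = 1140; at P = 14, Q = 1053.
ΔQ = -87, ΔP = 2. Midpoints: P̄ = 13.00, Q̄ = 1096.5.
ε = (ΔQ/ΔP)(P̄/Q̄) = (-87/2)(13.00/1096.5).

-0.52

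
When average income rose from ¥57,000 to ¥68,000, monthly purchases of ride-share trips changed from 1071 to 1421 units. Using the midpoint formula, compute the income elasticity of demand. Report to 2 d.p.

ΔQ = 350, ΔI = 11000. Midpoints: Ī = 62,500, Q̄ = 1246.0.
ε_I = (ΔQ/ΔI)(Ī/Q̄) = (350/11000)(62500/1246.0).

1.60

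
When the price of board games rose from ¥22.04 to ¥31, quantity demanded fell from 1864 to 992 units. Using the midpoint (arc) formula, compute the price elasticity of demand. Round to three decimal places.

-1.807

ΔQ = 992 − 1864 = -872; ΔP = 31 − 22.04 = 8.96.
Midpoints: P̄ = 26.52, Q̄ = 1428.0.
ε = (ΔQ/ΔP)(P̄/Q̄) = (-872/8.96)(26.52/1428.0).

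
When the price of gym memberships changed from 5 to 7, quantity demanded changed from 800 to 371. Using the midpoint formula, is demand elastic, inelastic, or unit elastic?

elastic

Arc ε ≈ -2.198.
|ε| = 2.20 > 1.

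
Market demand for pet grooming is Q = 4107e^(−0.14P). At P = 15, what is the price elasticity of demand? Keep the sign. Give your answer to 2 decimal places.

At P = 15, Q = 502.929.
dQ/dP = −0.14·4107e^(−0.14P) = −0.14Q = -70.410.
ε = (dQ/dP)(P/Q) = (-70.410)(15/502.929).
|ε| > 1, so demand is elastic at this price.

-2.10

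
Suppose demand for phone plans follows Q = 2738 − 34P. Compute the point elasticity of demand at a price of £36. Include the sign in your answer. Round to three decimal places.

At P = 36, Q = 1514.
dQ/dP = −34.
ε = (dQ/dP)(P/Q) = (-34)(36/1514).

-0.808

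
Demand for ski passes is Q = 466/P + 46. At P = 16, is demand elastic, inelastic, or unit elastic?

Q = 75.125, dQ/dP = -1.820.
ε = (dQ/dP)(P/Q) ≈ -0.388.
|ε| = 0.39 < 1.

inelastic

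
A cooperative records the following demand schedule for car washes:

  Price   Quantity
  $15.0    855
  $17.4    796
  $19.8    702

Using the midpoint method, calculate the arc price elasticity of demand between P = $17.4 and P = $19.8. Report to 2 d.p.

At P = 17.4, Q = 796; at P = 19.8, Q = 702.
ΔQ = -94, ΔP = 2.4. Midpoints: P̄ = 18.60, Q̄ = 749.0.
ε = (ΔQ/ΔP)(P̄/Q̄) = (-94/2.4)(18.60/749.0).

-0.97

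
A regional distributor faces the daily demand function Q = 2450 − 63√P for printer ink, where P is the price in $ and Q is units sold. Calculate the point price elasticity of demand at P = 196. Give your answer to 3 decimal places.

-0.281

At P = 196, Q = 1568.
dQ/dP = −63/(2√P) = -2.250.
ε = (dQ/dP)(P/Q) = (-2.250)(196/1568).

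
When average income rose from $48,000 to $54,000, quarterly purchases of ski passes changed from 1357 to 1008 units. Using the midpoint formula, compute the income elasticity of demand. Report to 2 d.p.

ΔQ = -349, ΔI = 6000. Midpoints: Ī = 51,000, Q̄ = 1182.5.
ε_I = (ΔQ/ΔI)(Ī/Q̄) = (-349/6000)(51000/1182.5).

-2.51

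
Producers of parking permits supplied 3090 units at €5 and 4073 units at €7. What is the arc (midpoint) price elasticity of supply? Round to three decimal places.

ΔQ = 4073 − 3090 = 983; ΔP = 7 − 5 = 2.
Midpoints: P̄ = 6.00, Q̄ = 3581.5.
ε_s = (ΔQ/ΔP)(P̄/Q̄) = (983/2)(6.00/3581.5).

0.823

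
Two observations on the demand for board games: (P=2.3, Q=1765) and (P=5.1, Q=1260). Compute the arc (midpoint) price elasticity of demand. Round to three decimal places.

ΔQ = 1260 − 1765 = -505; ΔP = 5.1 − 2.3 = 2.8.
Midpoints: P̄ = 3.70, Q̄ = 1512.5.
ε = (ΔQ/ΔP)(P̄/Q̄) = (-505/2.8)(3.70/1512.5).

-0.441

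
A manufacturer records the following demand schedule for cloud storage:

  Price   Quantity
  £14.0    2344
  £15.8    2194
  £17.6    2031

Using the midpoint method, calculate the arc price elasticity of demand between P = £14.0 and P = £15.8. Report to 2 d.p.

At P = 14.0, Q = 2344; at P = 15.8, Q = 2194.
ΔQ = -150, ΔP = 1.8. Midpoints: P̄ = 14.90, Q̄ = 2269.0.
ε = (ΔQ/ΔP)(P̄/Q̄) = (-150/1.8)(14.90/2269.0).

-0.55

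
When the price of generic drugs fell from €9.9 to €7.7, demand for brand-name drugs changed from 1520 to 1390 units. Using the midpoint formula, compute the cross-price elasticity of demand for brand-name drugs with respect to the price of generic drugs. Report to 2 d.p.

0.36

ΔQ_x = 1390 − 1520 = -130; ΔP_y = 7.7 − 9.9 = -2.2.
Midpoints: P̄_y = 8.80, Q̄_x = 1455.0.
ε_xy = (ΔQ_x/ΔP_y)(P̄_y/Q̄_x) = (-130/-2.2)(8.80/1455.0).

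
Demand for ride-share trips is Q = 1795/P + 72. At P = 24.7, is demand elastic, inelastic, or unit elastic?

Q = 144.672, dQ/dP = -2.942.
ε = (dQ/dP)(P/Q) ≈ -0.502.
|ε| = 0.50 < 1.

inelastic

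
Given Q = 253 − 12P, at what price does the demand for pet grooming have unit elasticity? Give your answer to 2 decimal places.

For linear demand Q = a − bP, ε = −bP/(a − bP). |ε| = 1 when bP = a − bP, i.e. P = a/(2b).
P = 253/(2·12) = 253/24 = 10.5417.

10.54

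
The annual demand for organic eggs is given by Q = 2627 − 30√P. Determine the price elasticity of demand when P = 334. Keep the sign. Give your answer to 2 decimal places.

At P = 334, Q = 2078.730.
dQ/dP = −30/(2√P) = -0.821.
ε = (dQ/dP)(P/Q) = (-0.821)(334/2078.730).

-0.13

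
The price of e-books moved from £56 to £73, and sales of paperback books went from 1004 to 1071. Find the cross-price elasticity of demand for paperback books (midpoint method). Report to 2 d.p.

0.25

ΔQ_x = 1071 − 1004 = 67; ΔP_y = 73 − 56 = 17.
Midpoints: P̄_y = 64.50, Q̄_x = 1037.5.
ε_xy = (ΔQ_x/ΔP_y)(P̄_y/Q̄_x) = (67/17)(64.50/1037.5).
ε_xy > 0, so the goods are substitutes.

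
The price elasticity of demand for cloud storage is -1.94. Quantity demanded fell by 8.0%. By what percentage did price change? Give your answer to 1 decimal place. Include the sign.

4.1%

%ΔP ≈ %ΔQ / ε = (-8.0%)/(-1.94) = 4.12%.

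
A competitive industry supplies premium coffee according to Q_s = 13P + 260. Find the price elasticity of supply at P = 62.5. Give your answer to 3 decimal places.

0.758

At P = 62.5, Q_s = 1072.50.
dQ_s/dP = 13.
ε_s = (dQ_s/dP)(P/Q_s) = (13)(62.5/1072.50).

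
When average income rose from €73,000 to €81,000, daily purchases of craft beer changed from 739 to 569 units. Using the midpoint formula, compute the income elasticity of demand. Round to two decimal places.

ΔQ = -170, ΔI = 8000. Midpoints: Ī = 77,000, Q̄ = 654.0.
ε_I = (ΔQ/ΔI)(Ī/Q̄) = (-170/8000)(77000/654.0).

-2.50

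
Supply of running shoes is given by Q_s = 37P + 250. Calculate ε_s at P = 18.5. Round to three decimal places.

At P = 18.5, Q_s = 934.50.
dQ_s/dP = 37.
ε_s = (dQ_s/dP)(P/Q_s) = (37)(18.5/934.50).

0.732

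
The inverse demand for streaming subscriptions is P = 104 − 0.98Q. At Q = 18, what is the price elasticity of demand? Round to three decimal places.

At Q = 18, P = 104 − 0.98(18) = 86.36.
dP/dQ = −0.98, so dQ/dP = 1/(−0.98) = -1.020.
ε = (dQ/dP)(P/Q) = (-1.020)(86.36/18).

-4.896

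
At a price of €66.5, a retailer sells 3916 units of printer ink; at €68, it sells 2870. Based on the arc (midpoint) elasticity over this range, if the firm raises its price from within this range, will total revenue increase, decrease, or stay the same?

decrease

Arc ε = (-1046/1.5)(67.25/3393.0) ≈ -13.821.
|ε| = 13.82 > 1, so demand is elastic. A price rise therefore reduces total revenue.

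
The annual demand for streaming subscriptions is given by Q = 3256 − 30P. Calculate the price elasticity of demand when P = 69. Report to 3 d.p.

-1.745

At P = 69, Q = 1186.
dQ/dP = −30.
ε = (dQ/dP)(P/Q) = (-30)(69/1186).
|ε| > 1, so demand is elastic at this price.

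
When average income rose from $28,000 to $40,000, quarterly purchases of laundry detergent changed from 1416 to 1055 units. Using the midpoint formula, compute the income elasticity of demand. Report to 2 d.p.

ΔQ = -361, ΔI = 12000. Midpoints: Ī = 34,000, Q̄ = 1235.5.
ε_I = (ΔQ/ΔI)(Ī/Q̄) = (-361/12000)(34000/1235.5).
ε_I < 0, so the good is inferior.

-0.83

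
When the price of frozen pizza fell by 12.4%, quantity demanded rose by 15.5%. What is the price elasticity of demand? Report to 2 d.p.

-1.25

ε = %ΔQ / %ΔP = (15.5)/(-12.4) = -1.250.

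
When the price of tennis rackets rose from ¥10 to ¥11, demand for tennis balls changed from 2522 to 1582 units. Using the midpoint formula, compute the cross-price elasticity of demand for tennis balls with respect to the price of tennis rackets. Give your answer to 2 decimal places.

ΔQ_x = 1582 − 2522 = -940; ΔP_y = 11 − 10 = 1.
Midpoints: P̄_y = 10.50, Q̄_x = 2052.0.
ε_xy = (ΔQ_x/ΔP_y)(P̄_y/Q̄_x) = (-940/1)(10.50/2052.0).

-4.81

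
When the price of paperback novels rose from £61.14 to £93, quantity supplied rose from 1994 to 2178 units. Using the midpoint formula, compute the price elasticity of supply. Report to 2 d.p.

ΔQ = 2178 − 1994 = 184; ΔP = 93 − 61.14 = 31.86.
Midpoints: P̄ = 77.07, Q̄ = 2086.0.
ε_s = (ΔQ/ΔP)(P̄/Q̄) = (184/31.86)(77.07/2086.0).

0.21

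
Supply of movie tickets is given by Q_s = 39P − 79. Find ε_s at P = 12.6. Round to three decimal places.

1.192

At P = 12.6, Q_s = 412.40.
dQ_s/dP = 39.
ε_s = (dQ_s/dP)(P/Q_s) = (39)(12.6/412.40).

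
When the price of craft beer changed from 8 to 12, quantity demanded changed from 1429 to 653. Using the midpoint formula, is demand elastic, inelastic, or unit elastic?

Arc ε ≈ -1.864.
|ε| = 1.86 > 1.

elastic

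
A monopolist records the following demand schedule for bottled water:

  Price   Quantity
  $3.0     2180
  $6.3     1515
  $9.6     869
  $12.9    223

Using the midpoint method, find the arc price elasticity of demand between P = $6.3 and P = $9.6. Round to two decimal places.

At P = 6.3, Q = 1515; at P = 9.6, Q = 869.
ΔQ = -646, ΔP = 3.3. Midpoints: P̄ = 7.95, Q̄ = 1192.0.
ε = (ΔQ/ΔP)(P̄/Q̄) = (-646/3.3)(7.95/1192.0).

-1.31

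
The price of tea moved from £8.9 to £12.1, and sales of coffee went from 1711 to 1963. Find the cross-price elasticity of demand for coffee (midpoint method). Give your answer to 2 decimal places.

0.45

ΔQ_x = 1963 − 1711 = 252; ΔP_y = 12.1 − 8.9 = 3.2.
Midpoints: P̄_y = 10.50, Q̄_x = 1837.0.
ε_xy = (ΔQ_x/ΔP_y)(P̄_y/Q̄_x) = (252/3.2)(10.50/1837.0).
ε_xy > 0, so the goods are substitutes.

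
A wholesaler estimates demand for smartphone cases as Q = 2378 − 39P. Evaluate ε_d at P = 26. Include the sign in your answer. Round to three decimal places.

At P = 26, Q = 1364.
dQ/dP = −39.
ε = (dQ/dP)(P/Q) = (-39)(26/1364).
|ε| < 1, so demand is inelastic at this price.

-0.743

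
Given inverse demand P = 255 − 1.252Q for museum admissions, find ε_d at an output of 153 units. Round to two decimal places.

At Q = 153, P = 255 − 1.252(153) = 63.44.
dP/dQ = −1.252, so dQ/dP = 1/(−1.252) = -0.799.
ε = (dQ/dP)(P/Q) = (-0.799)(63.44/153).

-0.33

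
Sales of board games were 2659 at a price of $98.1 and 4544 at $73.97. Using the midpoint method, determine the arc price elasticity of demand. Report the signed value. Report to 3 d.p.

ΔQ = 4544 − 2659 = 1885; ΔP = 73.97 − 98.1 = -24.13.
Midpoints: P̄ = 86.03, Q̄ = 3601.5.
ε = (ΔQ/ΔP)(P̄/Q̄) = (1885/-24.13)(86.03/3601.5).

-1.866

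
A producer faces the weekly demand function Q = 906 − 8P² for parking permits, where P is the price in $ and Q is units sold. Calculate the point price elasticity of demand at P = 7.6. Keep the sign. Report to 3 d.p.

-2.082

At P = 7.6, Q = 443.920.
dQ/dP = −16P = -121.600.
ε = (dQ/dP)(P/Q) = (-121.600)(7.6/443.920).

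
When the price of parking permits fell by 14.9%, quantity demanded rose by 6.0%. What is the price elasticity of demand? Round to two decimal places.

ε = %ΔQ / %ΔP = (6.0)/(-14.9) = -0.403.

-0.40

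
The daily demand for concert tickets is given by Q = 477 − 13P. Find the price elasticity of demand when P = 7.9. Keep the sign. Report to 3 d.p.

At P = 7.9, Q = 374.300.
dQ/dP = −13.
ε = (dQ/dP)(P/Q) = (-13)(7.9/374.300).

-0.274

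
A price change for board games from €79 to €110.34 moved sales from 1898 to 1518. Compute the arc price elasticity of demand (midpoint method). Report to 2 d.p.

ΔQ = 1518 − 1898 = -380; ΔP = 110.34 − 79 = 31.34.
Midpoints: P̄ = 94.67, Q̄ = 1708.0.
ε = (ΔQ/ΔP)(P̄/Q̄) = (-380/31.34)(94.67/1708.0).

-0.67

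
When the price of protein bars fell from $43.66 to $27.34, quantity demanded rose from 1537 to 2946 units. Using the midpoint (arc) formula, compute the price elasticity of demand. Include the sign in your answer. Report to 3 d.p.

-1.367

ΔQ = 2946 − 1537 = 1409; ΔP = 27.34 − 43.66 = -16.32.
Midpoints: P̄ = 35.50, Q̄ = 2241.5.
ε = (ΔQ/ΔP)(P̄/Q̄) = (1409/-16.32)(35.50/2241.5).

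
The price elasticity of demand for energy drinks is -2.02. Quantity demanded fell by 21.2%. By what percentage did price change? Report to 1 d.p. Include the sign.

%ΔP ≈ %ΔQ / ε = (-21.2%)/(-2.02) = 10.50%.

10.5%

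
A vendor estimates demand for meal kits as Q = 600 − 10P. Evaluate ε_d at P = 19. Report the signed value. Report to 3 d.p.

-0.463

At P = 19, Q = 410.
dQ/dP = −10.
ε = (dQ/dP)(P/Q) = (-10)(19/410).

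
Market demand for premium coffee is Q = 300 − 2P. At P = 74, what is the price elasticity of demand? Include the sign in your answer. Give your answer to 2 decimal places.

At P = 74, Q = 152.
dQ/dP = −2.
ε = (dQ/dP)(P/Q) = (-2)(74/152).

-0.97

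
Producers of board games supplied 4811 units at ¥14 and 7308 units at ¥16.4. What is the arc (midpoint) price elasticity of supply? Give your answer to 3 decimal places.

2.610

ΔQ = 7308 − 4811 = 2497; ΔP = 16.4 − 14 = 2.4.
Midpoints: P̄ = 15.20, Q̄ = 6059.5.
ε_s = (ΔQ/ΔP)(P̄/Q̄) = (2497/2.4)(15.20/6059.5).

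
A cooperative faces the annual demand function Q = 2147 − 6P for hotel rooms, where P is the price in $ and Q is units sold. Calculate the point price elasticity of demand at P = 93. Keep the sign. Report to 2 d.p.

-0.35

At P = 93, Q = 1589.
dQ/dP = −6.
ε = (dQ/dP)(P/Q) = (-6)(93/1589).
|ε| < 1, so demand is inelastic at this price.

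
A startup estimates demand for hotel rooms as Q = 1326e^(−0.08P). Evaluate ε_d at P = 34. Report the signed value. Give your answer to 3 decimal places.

-2.720

At P = 34, Q = 87.350.
dQ/dP = −0.08·1326e^(−0.08P) = −0.08Q = -6.988.
ε = (dQ/dP)(P/Q) = (-6.988)(34/87.350).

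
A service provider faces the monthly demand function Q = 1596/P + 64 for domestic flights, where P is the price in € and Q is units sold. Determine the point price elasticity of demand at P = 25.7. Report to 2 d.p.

-0.49

At P = 25.7, Q = 126.101.
dQ/dP = −1596/P² = -2.416.
ε = (dQ/dP)(P/Q) = (-2.416)(25.7/126.101).
|ε| < 1, so demand is inelastic at this price.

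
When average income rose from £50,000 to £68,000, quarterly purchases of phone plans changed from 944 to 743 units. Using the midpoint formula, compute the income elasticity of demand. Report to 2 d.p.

-0.78

ΔQ = -201, ΔI = 18000. Midpoints: Ī = 59,000, Q̄ = 843.5.
ε_I = (ΔQ/ΔI)(Ī/Q̄) = (-201/18000)(59000/843.5).
ε_I < 0, so the good is inferior.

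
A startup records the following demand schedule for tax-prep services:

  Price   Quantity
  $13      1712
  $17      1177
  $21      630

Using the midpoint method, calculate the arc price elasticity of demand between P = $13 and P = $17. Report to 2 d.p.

-1.39

At P = 13, Q = 1712; at P = 17, Q = 1177.
ΔQ = -535, ΔP = 4. Midpoints: P̄ = 15.00, Q̄ = 1444.5.
ε = (ΔQ/ΔP)(P̄/Q̄) = (-535/4)(15.00/1444.5).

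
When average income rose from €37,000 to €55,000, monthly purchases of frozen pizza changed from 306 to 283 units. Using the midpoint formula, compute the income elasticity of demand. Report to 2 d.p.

ΔQ = -23, ΔI = 18000. Midpoints: Ī = 46,000, Q̄ = 294.5.
ε_I = (ΔQ/ΔI)(Ī/Q̄) = (-23/18000)(46000/294.5).
ε_I < 0, so the good is inferior.

-0.20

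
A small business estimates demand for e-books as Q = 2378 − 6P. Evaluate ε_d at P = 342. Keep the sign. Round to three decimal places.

-6.294

At P = 342, Q = 326.
dQ/dP = −6.
ε = (dQ/dP)(P/Q) = (-6)(342/326).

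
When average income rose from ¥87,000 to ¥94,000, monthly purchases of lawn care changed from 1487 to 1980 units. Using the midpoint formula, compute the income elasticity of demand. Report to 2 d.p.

ΔQ = 493, ΔI = 7000. Midpoints: Ī = 90,500, Q̄ = 1733.5.
ε_I = (ΔQ/ΔI)(Ī/Q̄) = (493/7000)(90500/1733.5).

3.68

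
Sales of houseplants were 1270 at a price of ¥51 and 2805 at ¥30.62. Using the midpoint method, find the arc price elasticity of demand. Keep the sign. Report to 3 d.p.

ΔQ = 2805 − 1270 = 1535; ΔP = 30.62 − 51 = -20.38.
Midpoints: P̄ = 40.81, Q̄ = 2037.5.
ε = (ΔQ/ΔP)(P̄/Q̄) = (1535/-20.38)(40.81/2037.5).

-1.509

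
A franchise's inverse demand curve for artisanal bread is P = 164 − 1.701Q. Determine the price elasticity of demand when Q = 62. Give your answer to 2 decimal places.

-0.56

At Q = 62, P = 164 − 1.701(62) = 58.54.
dP/dQ = −1.701, so dQ/dP = 1/(−1.701) = -0.588.
ε = (dQ/dP)(P/Q) = (-0.588)(58.54/62).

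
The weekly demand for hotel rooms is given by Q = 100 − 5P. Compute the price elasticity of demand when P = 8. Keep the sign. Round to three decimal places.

-0.667

At P = 8, Q = 60.
dQ/dP = −5.
ε = (dQ/dP)(P/Q) = (-5)(8/60).
|ε| < 1, so demand is inelastic at this price.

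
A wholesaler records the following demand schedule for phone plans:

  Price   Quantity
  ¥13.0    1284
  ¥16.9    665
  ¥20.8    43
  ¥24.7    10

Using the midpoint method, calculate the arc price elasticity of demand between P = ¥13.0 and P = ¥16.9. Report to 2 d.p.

-2.43

At P = 13.0, Q = 1284; at P = 16.9, Q = 665.
ΔQ = -619, ΔP = 3.9. Midpoints: P̄ = 14.95, Q̄ = 974.5.
ε = (ΔQ/ΔP)(P̄/Q̄) = (-619/3.9)(14.95/974.5).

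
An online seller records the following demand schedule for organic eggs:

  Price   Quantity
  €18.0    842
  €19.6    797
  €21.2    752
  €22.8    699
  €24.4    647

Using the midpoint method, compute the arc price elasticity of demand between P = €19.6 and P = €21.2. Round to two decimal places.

At P = 19.6, Q = 797; at P = 21.2, Q = 752.
ΔQ = -45, ΔP = 1.6. Midpoints: P̄ = 20.40, Q̄ = 774.5.
ε = (ΔQ/ΔP)(P̄/Q̄) = (-45/1.6)(20.40/774.5).

-0.74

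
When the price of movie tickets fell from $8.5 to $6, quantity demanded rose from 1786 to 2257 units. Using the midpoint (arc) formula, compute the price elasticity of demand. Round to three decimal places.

ΔQ = 2257 − 1786 = 471; ΔP = 6 − 8.5 = -2.5.
Midpoints: P̄ = 7.25, Q̄ = 2021.5.
ε = (ΔQ/ΔP)(P̄/Q̄) = (471/-2.5)(7.25/2021.5).

-0.676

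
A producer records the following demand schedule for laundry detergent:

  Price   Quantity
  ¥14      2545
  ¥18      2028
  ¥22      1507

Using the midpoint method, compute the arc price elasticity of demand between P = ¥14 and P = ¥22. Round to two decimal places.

-1.15

At P = 14, Q = 2545; at P = 22, Q = 1507.
ΔQ = -1038, ΔP = 8. Midpoints: P̄ = 18.00, Q̄ = 2026.0.
ε = (ΔQ/ΔP)(P̄/Q̄) = (-1038/8)(18.00/2026.0).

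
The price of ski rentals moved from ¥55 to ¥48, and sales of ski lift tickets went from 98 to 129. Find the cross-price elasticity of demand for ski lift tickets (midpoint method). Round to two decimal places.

-2.01

ΔQ_x = 129 − 98 = 31; ΔP_y = 48 − 55 = -7.
Midpoints: P̄_y = 51.50, Q̄_x = 113.5.
ε_xy = (ΔQ_x/ΔP_y)(P̄_y/Q̄_x) = (31/-7)(51.50/113.5).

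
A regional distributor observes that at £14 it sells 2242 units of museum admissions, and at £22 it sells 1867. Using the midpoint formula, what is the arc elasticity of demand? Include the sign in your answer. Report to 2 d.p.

ΔQ = 1867 − 2242 = -375; ΔP = 22 − 14 = 8.
Midpoints: P̄ = 18.00, Q̄ = 2054.5.
ε = (ΔQ/ΔP)(P̄/Q̄) = (-375/8)(18.00/2054.5).

-0.41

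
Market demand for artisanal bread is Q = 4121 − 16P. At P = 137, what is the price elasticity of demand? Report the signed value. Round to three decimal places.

-1.136

At P = 137, Q = 1929.
dQ/dP = −16.
ε = (dQ/dP)(P/Q) = (-16)(137/1929).
|ε| > 1, so demand is elastic at this price.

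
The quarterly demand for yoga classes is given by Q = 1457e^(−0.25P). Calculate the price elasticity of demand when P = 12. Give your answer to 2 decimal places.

At P = 12, Q = 72.540.
dQ/dP = −0.25·1457e^(−0.25P) = −0.25Q = -18.135.
ε = (dQ/dP)(P/Q) = (-18.135)(12/72.540).
|ε| > 1, so demand is elastic at this price.

-3.00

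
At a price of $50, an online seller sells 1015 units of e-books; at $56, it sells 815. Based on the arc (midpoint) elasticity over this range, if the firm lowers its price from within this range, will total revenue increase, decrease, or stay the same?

Arc ε = (-200/6)(53.00/915.0) ≈ -1.931.
|ε| = 1.93 > 1, so demand is elastic. A price cut therefore raises total revenue.

increase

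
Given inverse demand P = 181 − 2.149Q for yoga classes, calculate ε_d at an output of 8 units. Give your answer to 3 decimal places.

-9.528

At Q = 8, P = 181 − 2.149(8) = 163.81.
dP/dQ = −2.149, so dQ/dP = 1/(−2.149) = -0.465.
ε = (dQ/dP)(P/Q) = (-0.465)(163.81/8).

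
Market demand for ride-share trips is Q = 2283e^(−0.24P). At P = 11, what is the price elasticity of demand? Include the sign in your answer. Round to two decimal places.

-2.64

At P = 11, Q = 162.918.
dQ/dP = −0.24·2283e^(−0.24P) = −0.24Q = -39.100.
ε = (dQ/dP)(P/Q) = (-39.100)(11/162.918).
|ε| > 1, so demand is elastic at this price.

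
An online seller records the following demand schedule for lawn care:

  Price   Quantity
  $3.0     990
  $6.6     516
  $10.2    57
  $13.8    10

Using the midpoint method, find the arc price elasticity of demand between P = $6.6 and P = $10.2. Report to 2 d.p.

-3.74

At P = 6.6, Q = 516; at P = 10.2, Q = 57.
ΔQ = -459, ΔP = 3.6. Midpoints: P̄ = 8.40, Q̄ = 286.5.
ε = (ΔQ/ΔP)(P̄/Q̄) = (-459/3.6)(8.40/286.5).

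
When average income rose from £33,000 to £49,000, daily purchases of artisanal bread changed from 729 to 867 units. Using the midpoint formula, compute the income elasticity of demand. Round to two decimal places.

ΔQ = 138, ΔI = 16000. Midpoints: Ī = 41,000, Q̄ = 798.0.
ε_I = (ΔQ/ΔI)(Ī/Q̄) = (138/16000)(41000/798.0).
ε_I > 0, so the good is normal.

0.44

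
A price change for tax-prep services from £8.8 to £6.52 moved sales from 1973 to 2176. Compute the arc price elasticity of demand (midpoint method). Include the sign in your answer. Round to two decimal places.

-0.33

ΔQ = 2176 − 1973 = 203; ΔP = 6.52 − 8.8 = -2.28.
Midpoints: P̄ = 7.66, Q̄ = 2074.5.
ε = (ΔQ/ΔP)(P̄/Q̄) = (203/-2.28)(7.66/2074.5).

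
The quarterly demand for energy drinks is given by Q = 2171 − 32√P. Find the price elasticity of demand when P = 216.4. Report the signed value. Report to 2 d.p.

-0.14

At P = 216.4, Q = 1700.263.
dQ/dP = −32/(2√P) = -1.088.
ε = (dQ/dP)(P/Q) = (-1.088)(216.4/1700.263).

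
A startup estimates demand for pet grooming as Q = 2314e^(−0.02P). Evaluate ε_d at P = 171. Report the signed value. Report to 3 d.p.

At P = 171, Q = 75.697.
dQ/dP = −0.02·2314e^(−0.02P) = −0.02Q = -1.514.
ε = (dQ/dP)(P/Q) = (-1.514)(171/75.697).

-3.420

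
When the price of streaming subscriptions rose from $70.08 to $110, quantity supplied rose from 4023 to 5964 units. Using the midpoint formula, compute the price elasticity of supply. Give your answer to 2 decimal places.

ΔQ = 5964 − 4023 = 1941; ΔP = 110 − 70.08 = 39.92.
Midpoints: P̄ = 90.04, Q̄ = 4993.5.
ε_s = (ΔQ/ΔP)(P̄/Q̄) = (1941/39.92)(90.04/4993.5).

0.88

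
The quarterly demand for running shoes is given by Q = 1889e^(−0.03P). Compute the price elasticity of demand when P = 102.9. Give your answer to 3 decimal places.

At P = 102.9, Q = 86.211.
dQ/dP = −0.03·1889e^(−0.03P) = −0.03Q = -2.586.
ε = (dQ/dP)(P/Q) = (-2.586)(102.9/86.211).

-3.087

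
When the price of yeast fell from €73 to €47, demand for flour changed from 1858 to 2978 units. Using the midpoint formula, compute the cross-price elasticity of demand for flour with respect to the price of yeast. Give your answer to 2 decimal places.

-1.07

ΔQ_x = 2978 − 1858 = 1120; ΔP_y = 47 − 73 = -26.
Midpoints: P̄_y = 60.00, Q̄_x = 2418.0.
ε_xy = (ΔQ_x/ΔP_y)(P̄_y/Q̄_x) = (1120/-26)(60.00/2418.0).
ε_xy < 0, so the goods are complements.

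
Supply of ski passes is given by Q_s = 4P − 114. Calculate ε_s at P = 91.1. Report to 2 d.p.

1.46

At P = 91.1, Q_s = 250.40.
dQ_s/dP = 4.
ε_s = (dQ_s/dP)(P/Q_s) = (4)(91.1/250.40).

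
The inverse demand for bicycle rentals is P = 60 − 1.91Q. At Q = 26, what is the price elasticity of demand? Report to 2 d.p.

At Q = 26, P = 60 − 1.91(26) = 10.34.
dP/dQ = −1.91, so dQ/dP = 1/(−1.91) = -0.524.
ε = (dQ/dP)(P/Q) = (-0.524)(10.34/26).

-0.21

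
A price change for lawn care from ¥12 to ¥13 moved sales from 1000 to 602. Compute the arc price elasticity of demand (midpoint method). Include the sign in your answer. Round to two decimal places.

ΔQ = 602 − 1000 = -398; ΔP = 13 − 12 = 1.
Midpoints: P̄ = 12.50, Q̄ = 801.0.
ε = (ΔQ/ΔP)(P̄/Q̄) = (-398/1)(12.50/801.0).

-6.21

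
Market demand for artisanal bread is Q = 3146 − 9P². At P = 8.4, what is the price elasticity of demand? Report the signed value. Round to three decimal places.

At P = 8.4, Q = 2510.960.
dQ/dP = −18P = -151.200.
ε = (dQ/dP)(P/Q) = (-151.200)(8.4/2510.960).
|ε| < 1, so demand is inelastic at this price.

-0.506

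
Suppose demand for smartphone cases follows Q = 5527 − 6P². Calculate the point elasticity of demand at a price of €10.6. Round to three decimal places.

At P = 10.6, Q = 4852.840.
dQ/dP = −12P = -127.200.
ε = (dQ/dP)(P/Q) = (-127.200)(10.6/4852.840).
|ε| < 1, so demand is inelastic at this price.

-0.278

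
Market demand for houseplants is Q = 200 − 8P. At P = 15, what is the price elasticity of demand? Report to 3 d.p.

At P = 15, Q = 80.
dQ/dP = −8.
ε = (dQ/dP)(P/Q) = (-8)(15/80).

-1.500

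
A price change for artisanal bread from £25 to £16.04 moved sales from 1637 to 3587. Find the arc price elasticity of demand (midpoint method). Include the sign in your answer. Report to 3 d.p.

-1.710

ΔQ = 3587 − 1637 = 1950; ΔP = 16.04 − 25 = -8.96.
Midpoints: P̄ = 20.52, Q̄ = 2612.0.
ε = (ΔQ/ΔP)(P̄/Q̄) = (1950/-8.96)(20.52/2612.0).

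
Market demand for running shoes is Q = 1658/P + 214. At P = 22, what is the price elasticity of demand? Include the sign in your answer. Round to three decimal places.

-0.260

At P = 22, Q = 289.364.
dQ/dP = −1658/P² = -3.426.
ε = (dQ/dP)(P/Q) = (-3.426)(22/289.364).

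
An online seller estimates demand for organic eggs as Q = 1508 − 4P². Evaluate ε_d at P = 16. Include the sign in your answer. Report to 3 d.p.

-4.231

At P = 16, Q = 484.
dQ/dP = −8P = -128.
ε = (dQ/dP)(P/Q) = (-128)(16/484).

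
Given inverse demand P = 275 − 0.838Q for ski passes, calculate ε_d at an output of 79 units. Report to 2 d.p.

-3.15

At Q = 79, P = 275 − 0.838(79) = 208.80.
dP/dQ = −0.838, so dQ/dP = 1/(−0.838) = -1.193.
ε = (dQ/dP)(P/Q) = (-1.193)(208.80/79).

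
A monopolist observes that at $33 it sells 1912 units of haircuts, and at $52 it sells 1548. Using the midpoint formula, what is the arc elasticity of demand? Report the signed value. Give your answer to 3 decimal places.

-0.471

ΔQ = 1548 − 1912 = -364; ΔP = 52 − 33 = 19.
Midpoints: P̄ = 42.50, Q̄ = 1730.0.
ε = (ΔQ/ΔP)(P̄/Q̄) = (-364/19)(42.50/1730.0).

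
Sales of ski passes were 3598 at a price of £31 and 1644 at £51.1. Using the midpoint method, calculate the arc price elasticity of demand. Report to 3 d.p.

-1.523

ΔQ = 1644 − 3598 = -1954; ΔP = 51.1 − 31 = 20.1.
Midpoints: P̄ = 41.05, Q̄ = 2621.0.
ε = (ΔQ/ΔP)(P̄/Q̄) = (-1954/20.1)(41.05/2621.0).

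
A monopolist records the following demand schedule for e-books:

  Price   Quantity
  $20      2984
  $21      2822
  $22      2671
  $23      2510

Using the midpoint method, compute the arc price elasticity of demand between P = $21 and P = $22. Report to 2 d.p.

At P = 21, Q = 2822; at P = 22, Q = 2671.
ΔQ = -151, ΔP = 1. Midpoints: P̄ = 21.50, Q̄ = 2746.5.
ε = (ΔQ/ΔP)(P̄/Q̄) = (-151/1)(21.50/2746.5).

-1.18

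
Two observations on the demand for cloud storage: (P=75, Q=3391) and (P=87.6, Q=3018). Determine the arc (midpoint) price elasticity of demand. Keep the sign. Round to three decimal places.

ΔQ = 3018 − 3391 = -373; ΔP = 87.6 − 75 = 12.6.
Midpoints: P̄ = 81.30, Q̄ = 3204.5.
ε = (ΔQ/ΔP)(P̄/Q̄) = (-373/12.6)(81.30/3204.5).

-0.751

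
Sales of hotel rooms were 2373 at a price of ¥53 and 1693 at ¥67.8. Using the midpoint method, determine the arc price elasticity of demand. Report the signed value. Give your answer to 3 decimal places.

-1.365

ΔQ = 1693 − 2373 = -680; ΔP = 67.8 − 53 = 14.8.
Midpoints: P̄ = 60.40, Q̄ = 2033.0.
ε = (ΔQ/ΔP)(P̄/Q̄) = (-680/14.8)(60.40/2033.0).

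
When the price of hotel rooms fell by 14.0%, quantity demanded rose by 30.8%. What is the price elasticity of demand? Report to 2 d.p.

ε = %ΔQ / %ΔP = (30.8)/(-14.0) = -2.200.

-2.20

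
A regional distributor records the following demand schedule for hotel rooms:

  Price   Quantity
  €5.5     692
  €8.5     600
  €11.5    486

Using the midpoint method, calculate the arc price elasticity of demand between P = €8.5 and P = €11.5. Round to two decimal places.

At P = 8.5, Q = 600; at P = 11.5, Q = 486.
ΔQ = -114, ΔP = 3.0. Midpoints: P̄ = 10.00, Q̄ = 543.0.
ε = (ΔQ/ΔP)(P̄/Q̄) = (-114/3.0)(10.00/543.0).

-0.70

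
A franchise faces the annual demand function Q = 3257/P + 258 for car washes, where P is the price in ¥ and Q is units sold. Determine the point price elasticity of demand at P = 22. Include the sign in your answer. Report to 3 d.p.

-0.365

At P = 22, Q = 406.045.
dQ/dP = −3257/P² = -6.729.
ε = (dQ/dP)(P/Q) = (-6.729)(22/406.045).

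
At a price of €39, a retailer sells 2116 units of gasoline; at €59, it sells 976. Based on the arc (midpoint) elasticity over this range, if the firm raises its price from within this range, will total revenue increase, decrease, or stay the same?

decrease

Arc ε = (-1140/20)(49.00/1546.0) ≈ -1.807.
|ε| = 1.81 > 1, so demand is elastic. A price rise therefore reduces total revenue.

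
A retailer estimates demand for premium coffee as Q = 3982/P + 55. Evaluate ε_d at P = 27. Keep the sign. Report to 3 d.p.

-0.728

At P = 27, Q = 202.481.
dQ/dP = −3982/P² = -5.462.
ε = (dQ/dP)(P/Q) = (-5.462)(27/202.481).
|ε| < 1, so demand is inelastic at this price.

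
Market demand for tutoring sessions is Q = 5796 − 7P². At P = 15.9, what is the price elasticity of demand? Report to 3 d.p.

-0.879

At P = 15.9, Q = 4026.330.
dQ/dP = −14P = -222.600.
ε = (dQ/dP)(P/Q) = (-222.600)(15.9/4026.330).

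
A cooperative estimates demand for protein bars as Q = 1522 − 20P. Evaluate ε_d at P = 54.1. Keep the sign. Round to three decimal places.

At P = 54.1, Q = 440.
dQ/dP = −20.
ε = (dQ/dP)(P/Q) = (-20)(54.1/440).

-2.459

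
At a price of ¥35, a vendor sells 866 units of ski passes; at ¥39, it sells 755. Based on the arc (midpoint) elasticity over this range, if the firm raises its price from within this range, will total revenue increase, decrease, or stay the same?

decrease

Arc ε = (-111/4)(37.00/810.5) ≈ -1.267.
|ε| = 1.27 > 1, so demand is elastic. A price rise therefore reduces total revenue.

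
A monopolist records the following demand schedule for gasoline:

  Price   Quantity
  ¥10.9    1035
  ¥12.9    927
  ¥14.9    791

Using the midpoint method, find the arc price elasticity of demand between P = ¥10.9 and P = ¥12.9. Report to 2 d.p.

-0.66

At P = 10.9, Q = 1035; at P = 12.9, Q = 927.
ΔQ = -108, ΔP = 2.0. Midpoints: P̄ = 11.90, Q̄ = 981.0.
ε = (ΔQ/ΔP)(P̄/Q̄) = (-108/2.0)(11.90/981.0).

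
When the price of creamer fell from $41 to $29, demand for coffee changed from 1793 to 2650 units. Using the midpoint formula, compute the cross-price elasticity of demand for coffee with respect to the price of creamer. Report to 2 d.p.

ΔQ_x = 2650 − 1793 = 857; ΔP_y = 29 − 41 = -12.
Midpoints: P̄_y = 35.00, Q̄_x = 2221.5.
ε_xy = (ΔQ_x/ΔP_y)(P̄_y/Q̄_x) = (857/-12)(35.00/2221.5).
ε_xy < 0, so the goods are complements.

-1.13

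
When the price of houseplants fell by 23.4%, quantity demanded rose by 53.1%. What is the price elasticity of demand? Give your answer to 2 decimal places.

-2.27

ε = %ΔQ / %ΔP = (53.1)/(-23.4) = -2.269.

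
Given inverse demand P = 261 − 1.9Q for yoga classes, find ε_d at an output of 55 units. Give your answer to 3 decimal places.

At Q = 55, P = 261 − 1.9(55) = 156.50.
dP/dQ = −1.9, so dQ/dP = 1/(−1.9) = -0.526.
ε = (dQ/dP)(P/Q) = (-0.526)(156.50/55).

-1.498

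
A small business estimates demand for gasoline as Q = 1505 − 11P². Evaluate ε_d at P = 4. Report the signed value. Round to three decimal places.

At P = 4, Q = 1329.
dQ/dP = −22P = -88.
ε = (dQ/dP)(P/Q) = (-88)(4/1329).

-0.265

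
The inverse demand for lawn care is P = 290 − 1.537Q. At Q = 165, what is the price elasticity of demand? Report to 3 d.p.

-0.144

At Q = 165, P = 290 − 1.537(165) = 36.40.
dP/dQ = −1.537, so dQ/dP = 1/(−1.537) = -0.651.
ε = (dQ/dP)(P/Q) = (-0.651)(36.40/165).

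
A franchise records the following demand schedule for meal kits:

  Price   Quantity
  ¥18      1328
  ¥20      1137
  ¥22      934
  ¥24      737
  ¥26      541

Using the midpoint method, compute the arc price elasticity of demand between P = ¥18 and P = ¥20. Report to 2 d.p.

-1.47

At P = 18, Q = 1328; at P = 20, Q = 1137.
ΔQ = -191, ΔP = 2. Midpoints: P̄ = 19.00, Q̄ = 1232.5.
ε = (ΔQ/ΔP)(P̄/Q̄) = (-191/2)(19.00/1232.5).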